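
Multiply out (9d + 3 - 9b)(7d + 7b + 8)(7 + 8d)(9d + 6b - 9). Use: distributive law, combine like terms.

(9d + 3 - 9b)(7d + 7b + 8)(7 + 8d)(9d + 6b - 9)
= (63d² + 63bd + 72d + 21d + 21b + 24 - 63bd - 63b² - 72b)(7 + 8d)(9d + 6b - 9)    [distributive law]
= (63d² + 93d - 51b + 24 - 63b²)(7 + 8d)(9d + 6b - 9)    [combine like terms]
= (441d² + 504d³ + 651d + 744d² - 357b - 408bd + 168 + 192d - 441b² - 504b²d)(9d + 6b - 9)    [distributive law]
= (1185d² + 504d³ + 843d - 357b - 408bd + 168 - 441b² - 504b²d)(9d + 6b - 9)    [combine like terms]
= 10665d³ + 7110bd² - 10665d² + 4536d⁴ + 3024bd³ - 4536d³ + 7587d² + 5058bd - 7587d - 3213bd - 2142b² + 3213b - 3672bd² - 2448b²d + 3672bd + 1512d + 1008b - 1512 - 3969b²d - 2646b³ + 3969b² - 4536b²d² - 3024b³d + 4536b²d    [distributive law]
= 6129d³ + 3438bd² - 3078d² + 4536d⁴ + 3024bd³ + 5517bd - 6075d + 1827b² + 4221b - 1881b²d - 1512 - 2646b³ - 4536b²d² - 3024b³d    [combine like terms]

6129d³ + 3438bd² - 3078d² + 4536d⁴ + 3024bd³ + 5517bd - 6075d + 1827b² + 4221b - 1881b²d - 1512 - 2646b³ - 4536b²d² - 3024b³d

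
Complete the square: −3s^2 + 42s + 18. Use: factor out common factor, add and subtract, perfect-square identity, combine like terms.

−3s^2 + 42s + 18
= −3(s^2 − 14s) + 18    [factor out -3 from the s-terms]
= −3(s^2 − 14s + 49 − 49) + 18    [add and subtract 49 inside the bracket]
= −3(s − 7)^2 + 147 + 18    [perfect-square identity]
= −3(s − 7)^2 + 165    [combine constants]

−3(s − 7)^2 + 165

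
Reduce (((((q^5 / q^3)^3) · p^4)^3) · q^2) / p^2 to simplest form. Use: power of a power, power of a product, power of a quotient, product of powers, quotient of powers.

p^10·q^20

(((((q^5 / q^3)^3) · p^4)^3) · q^2) / p^2
= (((((q^5 / q^3)^3)^3) · ((p^4)^3)) · q^2) / p^2    [power of a product]
= ((((q^5 / q^3)^9) · ((p^4)^3)) · q^2) / p^2    [power of a power]
= (((((q^5)^9) / ((q^3)^9)) · ((p^4)^3)) · q^2) / p^2    [power of a quotient]
= (((q^45 / ((q^3)^9)) · ((p^4)^3)) · q^2) / p^2    [power of a power]
= (((q^45 / q^27) · ((p^4)^3)) · q^2) / p^2    [power of a power]
= ((q^18 · ((p^4)^3)) · q^2) / p^2    [quotient of powers]
= ((q^18 · p^12) · q^2) / p^2    [power of a power]
= p^10·q^20    [quotient of powers; product of powers]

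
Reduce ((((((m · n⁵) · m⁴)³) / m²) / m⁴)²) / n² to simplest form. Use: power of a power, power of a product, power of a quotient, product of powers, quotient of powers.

m¹⁸·n²⁸

((((((m · n⁵) · m⁴)³) / m²) / m⁴)²) / n²
= ((((((m · n⁵) · m⁴)³) / m²)²) / ((m⁴)²)) / n²    [power of a quotient]
= ((((((m · n⁵) · m⁴)³)²) / ((m²)²)) / ((m⁴)²)) / n²    [power of a quotient]
= (((((m · n⁵) · m⁴)⁶) / ((m²)²)) / ((m⁴)²)) / n²    [power of a power]
= (((((m · n⁵)⁶) · ((m⁴)⁶)) / ((m²)²)) / ((m⁴)²)) / n²    [power of a product]
= (((((m⁶) · ((n⁵)⁶)) · ((m⁴)⁶)) / ((m²)²)) / ((m⁴)²)) / n²    [power of a product]
= ((((m⁶ · n³⁰) · ((m⁴)⁶)) / ((m²)²)) / ((m⁴)²)) / n²    [power of a power]
= ((((m⁶ · n³⁰) · m²⁴) / ((m²)²)) / ((m⁴)²)) / n²    [power of a power]
= ((((m⁶ · n³⁰) · m²⁴) / m⁴) / ((m⁴)²)) / n²    [power of a power]
= ((((m⁶ · n³⁰) · m²⁴) / m⁴) / m⁸) / n²    [power of a power]
= m¹⁸·n²⁸    [quotient of powers; product of powers]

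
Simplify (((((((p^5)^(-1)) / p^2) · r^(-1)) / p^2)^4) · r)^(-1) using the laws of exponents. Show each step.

p^36·r^3

(((((((p^5)^(-1)) / p^2) · r^(-1)) / p^2)^4) · r)^(-1)
= (((((((p^5)^(-1)) / p^2) · r^(-1)) / p^2)^4)^(-1)) · (r^(-1))    [power of a product]
= ((((((p^5)^(-1)) / p^2) · r^(-1)) / p^2)^(-4)) · (r^(-1))    [power of a power]
= ((((((p^5)^(-1)) / p^2) · r^(-1))^(-4)) / ((p^2)^(-4))) · (r^(-1))    [power of a quotient]
= ((((((p^5)^(-1)) / p^2)^(-4)) · ((r^(-1))^(-4))) / ((p^2)^(-4))) · (r^(-1))    [power of a product]
= ((((((p^5)^(-1))^(-4)) / ((p^2)^(-4))) · ((r^(-1))^(-4))) / ((p^2)^(-4))) · (r^(-1))    [power of a quotient]
= (((((p^5)^4) / ((p^2)^(-4))) · ((r^(-1))^(-4))) / ((p^2)^(-4))) · (r^(-1))    [power of a power]
= (((p^20 / ((p^2)^(-4))) · ((r^(-1))^(-4))) / ((p^2)^(-4))) · (r^(-1))    [power of a power]
= (((p^20 / p^(-8)) · ((r^(-1))^(-4))) / ((p^2)^(-4))) · (r^(-1))    [power of a power]
= ((p^28 · ((r^(-1))^(-4))) / ((p^2)^(-4))) · (r^(-1))    [quotient of powers]
= ((p^28 · r^4) / ((p^2)^(-4))) · (r^(-1))    [power of a power]
= ((p^28 · r^4) / p^(-8)) · (r^(-1))    [power of a power]
= p^36·r^3    [quotient of powers; product of powers]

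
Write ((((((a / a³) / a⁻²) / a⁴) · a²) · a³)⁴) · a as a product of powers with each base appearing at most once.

a⁵

((((((a / a³) / a⁻²) / a⁴) · a²) · a³)⁴) · a
= ((((((a / a³) / a⁻²) / a⁴) · a²)⁴) · ((a³)⁴)) · a    [power of a product]
= ((((((a / a³) / a⁻²) / a⁴)⁴) · ((a²)⁴)) · ((a³)⁴)) · a    [power of a product]
= ((((((a / a³) / a⁻²)⁴) / ((a⁴)⁴)) · ((a²)⁴)) · ((a³)⁴)) · a    [power of a quotient]
= ((((((a / a³)⁴) / ((a⁻²)⁴)) / ((a⁴)⁴)) · ((a²)⁴)) · ((a³)⁴)) · a    [power of a quotient]
= ((((((a⁴) / ((a³)⁴)) / ((a⁻²)⁴)) / ((a⁴)⁴)) · ((a²)⁴)) · ((a³)⁴)) · a    [power of a quotient]
= (((((a⁴ / a¹²) / ((a⁻²)⁴)) / ((a⁴)⁴)) · ((a²)⁴)) · ((a³)⁴)) · a    [power of a power]
= ((((a⁻⁸ / ((a⁻²)⁴)) / ((a⁴)⁴)) · ((a²)⁴)) · ((a³)⁴)) · a    [quotient of powers]
= ((((a⁻⁸ / a⁻⁸) / ((a⁴)⁴)) · ((a²)⁴)) · ((a³)⁴)) · a    [power of a power]
= (((a⁰ / ((a⁴)⁴)) · ((a²)⁴)) · ((a³)⁴)) · a    [quotient of powers]
= (((a⁰ / a¹⁶) · ((a²)⁴)) · ((a³)⁴)) · a    [power of a power]
= ((a⁻¹⁶ · ((a²)⁴)) · ((a³)⁴)) · a    [quotient of powers]
= ((a⁻¹⁶ · a⁸) · ((a³)⁴)) · a    [power of a power]
= (a⁻⁸ · ((a³)⁴)) · a    [product of powers]
= (a⁻⁸ · a¹²) · a    [power of a power]
= a⁴ · a    [product of powers]
= a⁵    [product of powers]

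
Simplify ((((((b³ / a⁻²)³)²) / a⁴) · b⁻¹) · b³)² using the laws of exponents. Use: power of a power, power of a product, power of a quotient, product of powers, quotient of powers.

((((((b³ / a⁻²)³)²) / a⁴) · b⁻¹) · b³)²
= ((((((b³ / a⁻²)³)²) / a⁴) · b⁻¹)²) · ((b³)²)    [power of a product]
= ((((((b³ / a⁻²)³)²) / a⁴)²) · ((b⁻¹)²)) · ((b³)²)    [power of a product]
= ((((((b³ / a⁻²)³)²)²) / ((a⁴)²)) · ((b⁻¹)²)) · ((b³)²)    [power of a quotient]
= (((((b³ / a⁻²)³)⁴) / ((a⁴)²)) · ((b⁻¹)²)) · ((b³)²)    [power of a power]
= ((((b³ / a⁻²)¹²) / ((a⁴)²)) · ((b⁻¹)²)) · ((b³)²)    [power of a power]
= (((((b³)¹²) / ((a⁻²)¹²)) / ((a⁴)²)) · ((b⁻¹)²)) · ((b³)²)    [power of a quotient]
= (((b³⁶ / ((a⁻²)¹²)) / ((a⁴)²)) · ((b⁻¹)²)) · ((b³)²)    [power of a power]
= (((b³⁶ / a⁻²⁴) / ((a⁴)²)) · ((b⁻¹)²)) · ((b³)²)    [power of a power]
= (((b³⁶ / a⁻²⁴) / a⁸) · ((b⁻¹)²)) · ((b³)²)    [power of a power]
= (((b³⁶ / a⁻²⁴) / a⁸) · b⁻²) · ((b³)²)    [power of a power]
= (((b³⁶ / a⁻²⁴) / a⁸) · b⁻²) · b⁶    [power of a power]
= a¹⁶·b⁴⁰    [quotient of powers; product of powers]

a¹⁶·b⁴⁰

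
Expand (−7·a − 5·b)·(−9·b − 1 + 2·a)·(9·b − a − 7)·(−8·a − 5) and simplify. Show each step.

−3456·a²·b² + 1432·a³·b + 3399·a²·b + 1845·a·b − 798·a³ − 63·a² + 245·a − 112·a⁴ − 3240·a·b³ − 2025·b³ + 1350·b² + 175·b

(−7·a − 5·b)·(−9·b − 1 + 2·a)·(9·b − a − 7)·(−8·a − 5)
= (63·a·b + 7·a − 14·a² + 45·b² + 5·b − 10·a·b)·(9·b − a − 7)·(−8·a − 5)    [distributive law]
= (53·a·b + 7·a − 14·a² + 45·b² + 5·b)·(9·b − a − 7)·(−8·a − 5)    [combine like terms]
= (477·a·b² − 53·a²·b − 371·a·b + 63·a·b − 7·a² − 49·a − 126·a²·b + 14·a³ + 98·a² + 405·b³ − 45·a·b² − 315·b² + 45·b² − 5·a·b − 35·b)·(−8·a − 5)    [distributive law]
= (432·a·b² − 179·a²·b − 313·a·b + 91·a² − 49·a + 14·a³ + 405·b³ − 270·b² − 35·b)·(−8·a − 5)    [combine like terms]
= −3456·a²·b² − 2160·a·b² + 1432·a³·b + 895·a²·b + 2504·a²·b + 1565·a·b − 728·a³ − 455·a² + 392·a² + 245·a − 112·a⁴ − 70·a³ − 3240·a·b³ − 2025·b³ + 2160·a·b² + 1350·b² + 280·a·b + 175·b    [distributive law]
= −3456·a²·b² + 1432·a³·b + 3399·a²·b + 1845·a·b − 798·a³ − 63·a² + 245·a − 112·a⁴ − 3240·a·b³ − 2025·b³ + 1350·b² + 175·b    [combine like terms]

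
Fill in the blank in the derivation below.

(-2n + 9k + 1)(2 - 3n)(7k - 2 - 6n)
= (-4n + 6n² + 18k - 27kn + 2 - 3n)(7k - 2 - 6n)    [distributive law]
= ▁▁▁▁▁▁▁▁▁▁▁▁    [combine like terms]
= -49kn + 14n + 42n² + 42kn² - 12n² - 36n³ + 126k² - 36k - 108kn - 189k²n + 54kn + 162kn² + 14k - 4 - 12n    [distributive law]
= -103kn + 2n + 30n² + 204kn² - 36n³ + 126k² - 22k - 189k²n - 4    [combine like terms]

By combine like terms:

(-7n + 6n² + 18k - 27kn + 2)(7k - 2 - 6n)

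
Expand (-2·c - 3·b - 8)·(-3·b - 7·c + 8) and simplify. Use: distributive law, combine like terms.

27·b·c + 14·c^2 + 40·c + 9·b^2 - 64

(-2·c - 3·b - 8)·(-3·b - 7·c + 8)
= 6·b·c + 14·c^2 - 16·c + 9·b^2 + 21·b·c - 24·b + 24·b + 56·c - 64    [distributive law]
= 27·b·c + 14·c^2 + 40·c + 9·b^2 - 64    [combine like terms]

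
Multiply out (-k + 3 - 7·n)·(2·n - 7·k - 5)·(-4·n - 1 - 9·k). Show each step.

-62·k·n^2 - 352·k·n - 451·k^2·n + 137·k^2 - 63·k^3 + 151·k - 150·n^2 + 19·n + 15 + 56·n^3

(-k + 3 - 7·n)·(2·n - 7·k - 5)·(-4·n - 1 - 9·k)
= (-2·k·n + 7·k^2 + 5·k + 6·n - 21·k - 15 - 14·n^2 + 49·k·n + 35·n)·(-4·n - 1 - 9·k)    [distributive law]
= (47·k·n + 7·k^2 - 16·k + 41·n - 15 - 14·n^2)·(-4·n - 1 - 9·k)    [combine like terms]
= -188·k·n^2 - 47·k·n - 423·k^2·n - 28·k^2·n - 7·k^2 - 63·k^3 + 64·k·n + 16·k + 144·k^2 - 164·n^2 - 41·n - 369·k·n + 60·n + 15 + 135·k + 56·n^3 + 14·n^2 + 126·k·n^2    [distributive law]
= -62·k·n^2 - 352·k·n - 451·k^2·n + 137·k^2 - 63·k^3 + 151·k - 150·n^2 + 19·n + 15 + 56·n^3    [combine like terms]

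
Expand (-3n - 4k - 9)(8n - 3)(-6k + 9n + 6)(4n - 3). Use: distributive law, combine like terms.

(-3n - 4k - 9)(8n - 3)(-6k + 9n + 6)(4n - 3)
= (-24n² + 9n - 32kn + 12k - 72n + 27)(-6k + 9n + 6)(4n - 3)    [distributive law]
= (-24n² - 63n - 32kn + 12k + 27)(-6k + 9n + 6)(4n - 3)    [combine like terms]
= (144kn² - 216n³ - 144n² + 378kn - 567n² - 378n + 192k²n - 288kn² - 192kn - 72k² + 108kn + 72k - 162k + 243n + 162)(4n - 3)    [distributive law]
= (-144kn² - 216n³ - 711n² + 294kn - 135n + 192k²n - 72k² - 90k + 162)(4n - 3)    [combine like terms]
= -576kn³ + 432kn² - 864n⁴ + 648n³ - 2844n³ + 2133n² + 1176kn² - 882kn - 540n² + 405n + 768k²n² - 576k²n - 288k²n + 216k² - 360kn + 270k + 648n - 486    [distributive law]
= -576kn³ + 1608kn² - 864n⁴ - 2196n³ + 1593n² - 1242kn + 1053n + 768k²n² - 864k²n + 216k² + 270k - 486    [combine like terms]

-576kn³ + 1608kn² - 864n⁴ - 2196n³ + 1593n² - 1242kn + 1053n + 768k²n² - 864k²n + 216k² + 270k - 486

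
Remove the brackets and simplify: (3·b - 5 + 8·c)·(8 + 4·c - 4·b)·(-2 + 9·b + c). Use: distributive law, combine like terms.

(3·b - 5 + 8·c)·(8 + 4·c - 4·b)·(-2 + 9·b + c)
= (24·b + 12·b·c - 12·b² - 40 - 20·c + 20·b + 64·c + 32·c² - 32·b·c)·(-2 + 9·b + c)    [distributive law]
= (44·b - 20·b·c - 12·b² - 40 + 44·c + 32·c²)·(-2 + 9·b + c)    [combine like terms]
= -88·b + 396·b² + 44·b·c + 40·b·c - 180·b²·c - 20·b·c² + 24·b² - 108·b³ - 12·b²·c + 80 - 360·b - 40·c - 88·c + 396·b·c + 44·c² - 64·c² + 288·b·c² + 32·c³    [distributive law]
= -448·b + 420·b² + 480·b·c - 192·b²·c + 268·b·c² - 108·b³ + 80 - 128·c - 20·c² + 32·c³    [combine like terms]

-448·b + 420·b² + 480·b·c - 192·b²·c + 268·b·c² - 108·b³ + 80 - 128·c - 20·c² + 32·c³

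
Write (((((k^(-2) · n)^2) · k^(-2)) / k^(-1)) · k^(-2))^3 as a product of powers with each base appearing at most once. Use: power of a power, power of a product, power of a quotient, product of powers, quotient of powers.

(((((k^(-2) · n)^2) · k^(-2)) / k^(-1)) · k^(-2))^3
= (((((k^(-2) · n)^2) · k^(-2)) / k^(-1))^3) · ((k^(-2))^3)    [power of a product]
= (((((k^(-2) · n)^2) · k^(-2))^3) / ((k^(-1))^3)) · ((k^(-2))^3)    [power of a quotient]
= (((((k^(-2) · n)^2)^3) · ((k^(-2))^3)) / ((k^(-1))^3)) · ((k^(-2))^3)    [power of a product]
= ((((k^(-2) · n)^6) · ((k^(-2))^3)) / ((k^(-1))^3)) · ((k^(-2))^3)    [power of a power]
= (((((k^(-2))^6) · (n^6)) · ((k^(-2))^3)) / ((k^(-1))^3)) · ((k^(-2))^3)    [power of a product]
= (((k^(-12) · (n^6)) · ((k^(-2))^3)) / ((k^(-1))^3)) · ((k^(-2))^3)    [power of a power]
= (((k^(-12) · n^6) · k^(-6)) / ((k^(-1))^3)) · ((k^(-2))^3)    [power of a power]
= (((k^(-12) · n^6) · k^(-6)) / k^(-3)) · ((k^(-2))^3)    [power of a power]
= (((k^(-12) · n^6) · k^(-6)) / k^(-3)) · k^(-6)    [power of a power]
= k^(-21)n^6    [quotient of powers; product of powers]

k^(-21)n^6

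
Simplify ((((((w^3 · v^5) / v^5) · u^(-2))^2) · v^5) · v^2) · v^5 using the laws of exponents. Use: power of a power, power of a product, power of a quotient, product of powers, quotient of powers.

((((((w^3 · v^5) / v^5) · u^(-2))^2) · v^5) · v^2) · v^5
= ((((((w^3 · v^5) / v^5)^2) · ((u^(-2))^2)) · v^5) · v^2) · v^5    [power of a product]
= ((((((w^3 · v^5)^2) / ((v^5)^2)) · ((u^(-2))^2)) · v^5) · v^2) · v^5    [power of a quotient]
= (((((((w^3)^2) · ((v^5)^2)) / ((v^5)^2)) · ((u^(-2))^2)) · v^5) · v^2) · v^5    [power of a product]
= (((((w^6 · ((v^5)^2)) / ((v^5)^2)) · ((u^(-2))^2)) · v^5) · v^2) · v^5    [power of a power]
= (((((w^6 · v^10) / ((v^5)^2)) · ((u^(-2))^2)) · v^5) · v^2) · v^5    [power of a power]
= (((((w^6 · v^10) / v^10) · ((u^(-2))^2)) · v^5) · v^2) · v^5    [power of a power]
= (((((w^6 · v^10) / v^10) · u^(-4)) · v^5) · v^2) · v^5    [power of a power]
= u^(-4)·v^12·w^6    [quotient of powers; product of powers]

u^(-4)·v^12·w^6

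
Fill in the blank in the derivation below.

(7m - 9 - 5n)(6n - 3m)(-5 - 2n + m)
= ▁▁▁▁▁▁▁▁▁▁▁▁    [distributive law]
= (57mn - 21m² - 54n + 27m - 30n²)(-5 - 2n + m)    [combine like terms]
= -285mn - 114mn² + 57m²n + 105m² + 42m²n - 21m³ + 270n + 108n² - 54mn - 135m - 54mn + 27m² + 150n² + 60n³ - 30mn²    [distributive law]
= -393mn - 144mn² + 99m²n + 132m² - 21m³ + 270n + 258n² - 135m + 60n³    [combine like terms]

By distributive law:

(42mn - 21m² - 54n + 27m - 30n² + 15mn)(-5 - 2n + m)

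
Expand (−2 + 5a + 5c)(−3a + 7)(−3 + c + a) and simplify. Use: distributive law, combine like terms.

(−2 + 5a + 5c)(−3a + 7)(−3 + c + a)
= (6a − 14 − 15a^2 + 35a − 15ac + 35c)(−3 + c + a)    [distributive law]
= (41a − 14 − 15a^2 − 15ac + 35c)(−3 + c + a)    [combine like terms]
= −123a + 41ac + 41a^2 + 42 − 14c − 14a + 45a^2 − 15a^2c − 15a^3 + 45ac − 15ac^2 − 15a^2c − 105c + 35c^2 + 35ac    [distributive law]
= −137a + 121ac + 86a^2 + 42 − 119c − 30a^2c − 15a^3 − 15ac^2 + 35c^2    [combine like terms]

−137a + 121ac + 86a^2 + 42 − 119c − 30a^2c − 15a^3 − 15ac^2 + 35c^2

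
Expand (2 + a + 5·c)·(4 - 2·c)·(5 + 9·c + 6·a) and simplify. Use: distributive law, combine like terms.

40 + 152·c + 68·a + 94·c² + 122·a·c + 24·a² - 78·a·c² - 12·a²·c - 90·c³

(2 + a + 5·c)·(4 - 2·c)·(5 + 9·c + 6·a)
= (8 - 4·c + 4·a - 2·a·c + 20·c - 10·c²)·(5 + 9·c + 6·a)    [distributive law]
= (8 + 16·c + 4·a - 2·a·c - 10·c²)·(5 + 9·c + 6·a)    [combine like terms]
= 40 + 72·c + 48·a + 80·c + 144·c² + 96·a·c + 20·a + 36·a·c + 24·a² - 10·a·c - 18·a·c² - 12·a²·c - 50·c² - 90·c³ - 60·a·c²    [distributive law]
= 40 + 152·c + 68·a + 94·c² + 122·a·c + 24·a² - 78·a·c² - 12·a²·c - 90·c³    [combine like terms]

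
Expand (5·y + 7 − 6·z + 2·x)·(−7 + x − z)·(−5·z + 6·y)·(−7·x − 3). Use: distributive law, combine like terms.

(5·y + 7 − 6·z + 2·x)·(−7 + x − z)·(−5·z + 6·y)·(−7·x − 3)
= (−35·y + 5·x·y − 5·y·z − 49 + 7·x − 7·z + 42·z − 6·x·z + 6·z² − 14·x + 2·x² − 2·x·z)·(−5·z + 6·y)·(−7·x − 3)    [distributive law]
= (−35·y + 5·x·y − 5·y·z − 49 − 7·x + 35·z − 8·x·z + 6·z² + 2·x²)·(−5·z + 6·y)·(−7·x − 3)    [combine like terms]
= (175·y·z − 210·y² − 25·x·y·z + 30·x·y² + 25·y·z² − 30·y²·z + 245·z − 294·y + 35·x·z − 42·x·y − 175·z² + 210·y·z + 40·x·z² − 48·x·y·z − 30·z³ + 36·y·z² − 10·x²·z + 12·x²·y)·(−7·x − 3)    [distributive law]
= (385·y·z − 210·y² − 73·x·y·z + 30·x·y² + 61·y·z² − 30·y²·z + 245·z − 294·y + 35·x·z − 42·x·y − 175·z² + 40·x·z² − 30·z³ − 10·x²·z + 12·x²·y)·(−7·x − 3)    [combine like terms]
= −2695·x·y·z − 1155·y·z + 1470·x·y² + 630·y² + 511·x²·y·z + 219·x·y·z − 210·x²·y² − 90·x·y² − 427·x·y·z² − 183·y·z² + 210·x·y²·z + 90·y²·z − 1715·x·z − 735·z + 2058·x·y + 882·y − 245·x²·z − 105·x·z + 294·x²·y + 126·x·y + 1225·x·z² + 525·z² − 280·x²·z² − 120·x·z² + 210·x·z³ + 90·z³ + 70·x³·z + 30·x²·z − 84·x³·y − 36·x²·y    [distributive law]
= −2476·x·y·z − 1155·y·z + 1380·x·y² + 630·y² + 511·x²·y·z − 210·x²·y² − 427·x·y·z² − 183·y·z² + 210·x·y²·z + 90·y²·z − 1820·x·z − 735·z + 2184·x·y + 882·y − 215·x²·z + 258·x²·y + 1105·x·z² + 525·z² − 280·x²·z² + 210·x·z³ + 90·z³ + 70·x³·z − 84·x³·y    [combine like terms]

−2476·x·y·z − 1155·y·z + 1380·x·y² + 630·y² + 511·x²·y·z − 210·x²·y² − 427·x·y·z² − 183·y·z² + 210·x·y²·z + 90·y²·z − 1820·x·z − 735·z + 2184·x·y + 882·y − 215·x²·z + 258·x²·y + 1105·x·z² + 525·z² − 280·x²·z² + 210·x·z³ + 90·z³ + 70·x³·z − 84·x³·y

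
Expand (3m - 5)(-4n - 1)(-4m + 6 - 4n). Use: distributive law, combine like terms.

48m^2n - 140mn + 48mn^2 + 12m^2 - 38m + 100n - 80n^2 + 30

(3m - 5)(-4n - 1)(-4m + 6 - 4n)
= (-12mn - 3m + 20n + 5)(-4m + 6 - 4n)    [distributive law]
= 48m^2n - 72mn + 48mn^2 + 12m^2 - 18m + 12mn - 80mn + 120n - 80n^2 - 20m + 30 - 20n    [distributive law]
= 48m^2n - 140mn + 48mn^2 + 12m^2 - 38m + 100n - 80n^2 + 30    [combine like terms]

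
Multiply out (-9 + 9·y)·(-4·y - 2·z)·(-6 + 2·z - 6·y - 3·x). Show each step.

(-9 + 9·y)·(-4·y - 2·z)·(-6 + 2·z - 6·y - 3·x)
= (36·y + 18·z - 36·y² - 18·y·z)·(-6 + 2·z - 6·y - 3·x)    [distributive law]
= -216·y + 72·y·z - 216·y² - 108·x·y - 108·z + 36·z² - 108·y·z - 54·x·z + 216·y² - 72·y²·z + 216·y³ + 108·x·y² + 108·y·z - 36·y·z² + 108·y²·z + 54·x·y·z    [distributive law]
= -216·y + 72·y·z - 108·x·y - 108·z + 36·z² - 54·x·z + 36·y²·z + 216·y³ + 108·x·y² - 36·y·z² + 54·x·y·z    [combine like terms]

-216·y + 72·y·z - 108·x·y - 108·z + 36·z² - 54·x·z + 36·y²·z + 216·y³ + 108·x·y² - 36·y·z² + 54·x·y·z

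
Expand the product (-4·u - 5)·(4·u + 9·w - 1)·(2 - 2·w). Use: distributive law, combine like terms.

-32·u² + 32·u²·w - 40·u·w + 72·u·w² - 32·u - 100·w + 90·w² + 10

(-4·u - 5)·(4·u + 9·w - 1)·(2 - 2·w)
= (-16·u² - 36·u·w + 4·u - 20·u - 45·w + 5)·(2 - 2·w)    [distributive law]
= (-16·u² - 36·u·w - 16·u - 45·w + 5)·(2 - 2·w)    [combine like terms]
= -32·u² + 32·u²·w - 72·u·w + 72·u·w² - 32·u + 32·u·w - 90·w + 90·w² + 10 - 10·w    [distributive law]
= -32·u² + 32·u²·w - 40·u·w + 72·u·w² - 32·u - 100·w + 90·w² + 10    [combine like terms]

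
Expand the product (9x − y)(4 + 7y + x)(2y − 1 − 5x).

(9x − y)(4 + 7y + x)(2y − 1 − 5x)
= (36x + 63xy + 9x^2 − 4y − 7y^2 − xy)(2y − 1 − 5x)    [distributive law]
= (36x + 62xy + 9x^2 − 4y − 7y^2)(2y − 1 − 5x)    [combine like terms]
= 72xy − 36x − 180x^2 + 124xy^2 − 62xy − 310x^2y + 18x^2y − 9x^2 − 45x^3 − 8y^2 + 4y + 20xy − 14y^3 + 7y^2 + 35xy^2    [distributive law]
= 30xy − 36x − 189x^2 + 159xy^2 − 292x^2y − 45x^3 − y^2 + 4y − 14y^3    [combine like terms]

30xy − 36x − 189x^2 + 159xy^2 − 292x^2y − 45x^3 − y^2 + 4y − 14y^3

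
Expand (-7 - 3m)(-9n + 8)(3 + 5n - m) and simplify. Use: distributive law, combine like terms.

-91n + 315n^2 - 102mn - 168 - 16m + 135mn^2 - 27m^2n + 24m^2

(-7 - 3m)(-9n + 8)(3 + 5n - m)
= (63n - 56 + 27mn - 24m)(3 + 5n - m)    [distributive law]
= 189n + 315n^2 - 63mn - 168 - 280n + 56m + 81mn + 135mn^2 - 27m^2n - 72m - 120mn + 24m^2    [distributive law]
= -91n + 315n^2 - 102mn - 168 - 16m + 135mn^2 - 27m^2n + 24m^2    [combine like terms]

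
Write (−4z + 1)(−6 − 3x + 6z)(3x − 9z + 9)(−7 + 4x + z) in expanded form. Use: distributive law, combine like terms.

−324xz + 639x^2z − 459xz^2 + 3726z^2 − 1998z^3 − 2322z + 144x^3z − 684x^2z^2 + 684xz^3 + 216z^4 + 99x − 117x^2 + 378 − 36x^3

(−4z + 1)(−6 − 3x + 6z)(3x − 9z + 9)(−7 + 4x + z)
= (24z + 12xz − 24z^2 − 6 − 3x + 6z)(3x − 9z + 9)(−7 + 4x + z)    [distributive law]
= (30z + 12xz − 24z^2 − 6 − 3x)(3x − 9z + 9)(−7 + 4x + z)    [combine like terms]
= (90xz − 270z^2 + 270z + 36x^2z − 108xz^2 + 108xz − 72xz^2 + 216z^3 − 216z^2 − 18x + 54z − 54 − 9x^2 + 27xz − 27x)(−7 + 4x + z)    [distributive law]
= (225xz − 486z^2 + 324z + 36x^2z − 180xz^2 + 216z^3 − 45x − 54 − 9x^2)(−7 + 4x + z)    [combine like terms]
= −1575xz + 900x^2z + 225xz^2 + 3402z^2 − 1944xz^2 − 486z^3 − 2268z + 1296xz + 324z^2 − 252x^2z + 144x^3z + 36x^2z^2 + 1260xz^2 − 720x^2z^2 − 180xz^3 − 1512z^3 + 864xz^3 + 216z^4 + 315x − 180x^2 − 45xz + 378 − 216x − 54z + 63x^2 − 36x^3 − 9x^2z    [distributive law]
= −324xz + 639x^2z − 459xz^2 + 3726z^2 − 1998z^3 − 2322z + 144x^3z − 684x^2z^2 + 684xz^3 + 216z^4 + 99x − 117x^2 + 378 − 36x^3    [combine like terms]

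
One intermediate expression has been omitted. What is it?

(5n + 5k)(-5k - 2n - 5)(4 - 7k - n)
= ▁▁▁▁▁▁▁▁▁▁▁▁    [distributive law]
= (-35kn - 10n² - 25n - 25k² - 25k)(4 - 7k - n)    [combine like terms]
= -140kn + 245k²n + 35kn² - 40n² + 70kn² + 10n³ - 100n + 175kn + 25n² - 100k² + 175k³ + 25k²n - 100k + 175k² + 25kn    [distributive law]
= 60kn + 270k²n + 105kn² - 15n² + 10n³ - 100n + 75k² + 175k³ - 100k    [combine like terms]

By distributive law:

(-25kn - 10n² - 25n - 25k² - 10kn - 25k)(4 - 7k - n)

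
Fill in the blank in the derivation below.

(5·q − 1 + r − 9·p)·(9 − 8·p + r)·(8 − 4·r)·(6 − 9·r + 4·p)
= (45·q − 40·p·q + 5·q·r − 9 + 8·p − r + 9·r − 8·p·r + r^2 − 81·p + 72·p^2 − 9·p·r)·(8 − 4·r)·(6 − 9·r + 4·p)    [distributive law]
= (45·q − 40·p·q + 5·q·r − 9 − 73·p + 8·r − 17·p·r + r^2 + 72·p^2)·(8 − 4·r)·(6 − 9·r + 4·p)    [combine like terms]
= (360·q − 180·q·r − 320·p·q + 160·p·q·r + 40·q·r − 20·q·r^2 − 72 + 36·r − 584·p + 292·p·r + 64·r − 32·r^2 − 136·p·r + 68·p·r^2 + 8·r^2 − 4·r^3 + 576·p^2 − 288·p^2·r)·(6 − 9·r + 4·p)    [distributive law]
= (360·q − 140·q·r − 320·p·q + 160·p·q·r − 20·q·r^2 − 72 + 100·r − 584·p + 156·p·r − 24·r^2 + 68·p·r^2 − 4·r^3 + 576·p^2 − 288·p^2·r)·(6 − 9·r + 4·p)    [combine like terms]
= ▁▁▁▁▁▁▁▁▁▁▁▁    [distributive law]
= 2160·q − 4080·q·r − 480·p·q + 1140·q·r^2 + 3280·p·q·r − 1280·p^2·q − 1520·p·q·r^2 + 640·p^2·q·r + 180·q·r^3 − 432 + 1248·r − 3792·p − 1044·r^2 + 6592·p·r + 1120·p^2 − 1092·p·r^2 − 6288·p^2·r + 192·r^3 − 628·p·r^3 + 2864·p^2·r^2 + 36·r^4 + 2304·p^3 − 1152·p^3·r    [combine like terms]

Applying distributive law to the line above:

2160·q − 3240·q·r + 1440·p·q − 840·q·r + 1260·q·r^2 − 560·p·q·r − 1920·p·q + 2880·p·q·r − 1280·p^2·q + 960·p·q·r − 1440·p·q·r^2 + 640·p^2·q·r − 120·q·r^2 + 180·q·r^3 − 80·p·q·r^2 − 432 + 648·r − 288·p + 600·r − 900·r^2 + 400·p·r − 3504·p + 5256·p·r − 2336·p^2 + 936·p·r − 1404·p·r^2 + 624·p^2·r − 144·r^2 + 216·r^3 − 96·p·r^2 + 408·p·r^2 − 612·p·r^3 + 272·p^2·r^2 − 24·r^3 + 36·r^4 − 16·p·r^3 + 3456·p^2 − 5184·p^2·r + 2304·p^3 − 1728·p^2·r + 2592·p^2·r^2 − 1152·p^3·r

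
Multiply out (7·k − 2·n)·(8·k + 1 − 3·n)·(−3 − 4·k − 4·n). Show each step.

−196·k² − 224·k³ − 76·k²·n − 21·k + 91·k·n + 124·k·n² + 6·n − 10·n² − 24·n³

(7·k − 2·n)·(8·k + 1 − 3·n)·(−3 − 4·k − 4·n)
= (56·k² + 7·k − 21·k·n − 16·k·n − 2·n + 6·n²)·(−3 − 4·k − 4·n)    [distributive law]
= (56·k² + 7·k − 37·k·n − 2·n + 6·n²)·(−3 − 4·k − 4·n)    [combine like terms]
= −168·k² − 224·k³ − 224·k²·n − 21·k − 28·k² − 28·k·n + 111·k·n + 148·k²·n + 148·k·n² + 6·n + 8·k·n + 8·n² − 18·n² − 24·k·n² − 24·n³    [distributive law]
= −196·k² − 224·k³ − 76·k²·n − 21·k + 91·k·n + 124·k·n² + 6·n − 10·n² − 24·n³    [combine like terms]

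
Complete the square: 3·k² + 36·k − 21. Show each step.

3·k² + 36·k − 21
= 3(k² + 12·k) − 21    [factor out 3 from the k-terms]
= 3(k² + 12·k + 36 − 36) − 21    [add and subtract 36 inside the bracket]
= 3(k + 6)² − 108 − 21    [perfect-square identity]
= 3(k + 6)² − 129    [combine constants]

3(k + 6)² − 129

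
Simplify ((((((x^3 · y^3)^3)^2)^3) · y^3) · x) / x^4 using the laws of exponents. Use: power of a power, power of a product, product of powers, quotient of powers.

x^51y^57

((((((x^3 · y^3)^3)^2)^3) · y^3) · x) / x^4
= (((((x^3 · y^3)^3)^6) · y^3) · x) / x^4    [power of a power]
= ((((x^3 · y^3)^18) · y^3) · x) / x^4    [power of a power]
= (((((x^3)^18) · ((y^3)^18)) · y^3) · x) / x^4    [power of a product]
= (((x^54 · ((y^3)^18)) · y^3) · x) / x^4    [power of a power]
= (((x^54 · y^54) · y^3) · x) / x^4    [power of a power]
= x^51y^57    [quotient of powers; product of powers]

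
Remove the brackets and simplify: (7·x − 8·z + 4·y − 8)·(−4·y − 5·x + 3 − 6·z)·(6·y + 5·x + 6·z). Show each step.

(7·x − 8·z + 4·y − 8)·(−4·y − 5·x + 3 − 6·z)·(6·y + 5·x + 6·z)
= (−28·x·y − 35·x² + 21·x − 42·x·z + 32·y·z + 40·x·z − 24·z + 48·z² − 16·y² − 20·x·y + 12·y − 24·y·z + 32·y + 40·x − 24 + 48·z)·(6·y + 5·x + 6·z)    [distributive law]
= (−48·x·y − 35·x² + 61·x − 2·x·z + 8·y·z + 24·z + 48·z² − 16·y² + 44·y − 24)·(6·y + 5·x + 6·z)    [combine like terms]
= −288·x·y² − 240·x²·y − 288·x·y·z − 210·x²·y − 175·x³ − 210·x²·z + 366·x·y + 305·x² + 366·x·z − 12·x·y·z − 10·x²·z − 12·x·z² + 48·y²·z + 40·x·y·z + 48·y·z² + 144·y·z + 120·x·z + 144·z² + 288·y·z² + 240·x·z² + 288·z³ − 96·y³ − 80·x·y² − 96·y²·z + 264·y² + 220·x·y + 264·y·z − 144·y − 120·x − 144·z    [distributive law]
= −368·x·y² − 450·x²·y − 260·x·y·z − 175·x³ − 220·x²·z + 586·x·y + 305·x² + 486·x·z + 228·x·z² − 48·y²·z + 336·y·z² + 408·y·z + 144·z² + 288·z³ − 96·y³ + 264·y² − 144·y − 120·x − 144·z    [combine like terms]

−368·x·y² − 450·x²·y − 260·x·y·z − 175·x³ − 220·x²·z + 586·x·y + 305·x² + 486·x·z + 228·x·z² − 48·y²·z + 336·y·z² + 408·y·z + 144·z² + 288·z³ − 96·y³ + 264·y² − 144·y − 120·x − 144·z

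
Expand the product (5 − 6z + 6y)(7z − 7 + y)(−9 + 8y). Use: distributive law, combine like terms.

(5 − 6z + 6y)(7z − 7 + y)(−9 + 8y)
= (35z − 35 + 5y − 42z^2 + 42z − 6yz + 42yz − 42y + 6y^2)(−9 + 8y)    [distributive law]
= (77z − 35 − 37y − 42z^2 + 36yz + 6y^2)(−9 + 8y)    [combine like terms]
= −693z + 616yz + 315 − 280y + 333y − 296y^2 + 378z^2 − 336yz^2 − 324yz + 288y^2z − 54y^2 + 48y^3    [distributive law]
= −693z + 292yz + 315 + 53y − 350y^2 + 378z^2 − 336yz^2 + 288y^2z + 48y^3    [combine like terms]

−693z + 292yz + 315 + 53y − 350y^2 + 378z^2 − 336yz^2 + 288y^2z + 48y^3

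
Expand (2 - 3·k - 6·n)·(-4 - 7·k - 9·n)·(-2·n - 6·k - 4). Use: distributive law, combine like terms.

-8·n + 56·k + 32 - 308·k·n - 72·k^2 - 228·n^2 - 456·k^2·n - 126·k^3 - 462·k·n^2 - 108·n^3

(2 - 3·k - 6·n)·(-4 - 7·k - 9·n)·(-2·n - 6·k - 4)
= (-8 - 14·k - 18·n + 12·k + 21·k^2 + 27·k·n + 24·n + 42·k·n + 54·n^2)·(-2·n - 6·k - 4)    [distributive law]
= (-8 - 2·k + 6·n + 21·k^2 + 69·k·n + 54·n^2)·(-2·n - 6·k - 4)    [combine like terms]
= 16·n + 48·k + 32 + 4·k·n + 12·k^2 + 8·k - 12·n^2 - 36·k·n - 24·n - 42·k^2·n - 126·k^3 - 84·k^2 - 138·k·n^2 - 414·k^2·n - 276·k·n - 108·n^3 - 324·k·n^2 - 216·n^2    [distributive law]
= -8·n + 56·k + 32 - 308·k·n - 72·k^2 - 228·n^2 - 456·k^2·n - 126·k^3 - 462·k·n^2 - 108·n^3    [combine like terms]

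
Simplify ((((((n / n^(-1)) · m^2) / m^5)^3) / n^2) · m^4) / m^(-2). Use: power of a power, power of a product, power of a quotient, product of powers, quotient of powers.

m^(-3)n^4

((((((n / n^(-1)) · m^2) / m^5)^3) / n^2) · m^4) / m^(-2)
= ((((((n / n^(-1)) · m^2)^3) / ((m^5)^3)) / n^2) · m^4) / m^(-2)    [power of a quotient]
= ((((((n / n^(-1))^3) · ((m^2)^3)) / ((m^5)^3)) / n^2) · m^4) / m^(-2)    [power of a product]
= ((((((n^3) / ((n^(-1))^3)) · ((m^2)^3)) / ((m^5)^3)) / n^2) · m^4) / m^(-2)    [power of a quotient]
= (((((n^3 / n^(-3)) · ((m^2)^3)) / ((m^5)^3)) / n^2) · m^4) / m^(-2)    [power of a power]
= ((((n^6 · ((m^2)^3)) / ((m^5)^3)) / n^2) · m^4) / m^(-2)    [quotient of powers]
= ((((n^6 · m^6) / ((m^5)^3)) / n^2) · m^4) / m^(-2)    [power of a power]
= ((((n^6 · m^6) / m^15) / n^2) · m^4) / m^(-2)    [power of a power]
= m^(-3)n^4    [quotient of powers; product of powers]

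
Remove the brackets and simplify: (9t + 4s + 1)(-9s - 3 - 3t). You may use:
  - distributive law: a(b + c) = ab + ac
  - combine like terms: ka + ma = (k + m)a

(9t + 4s + 1)(-9s - 3 - 3t)
= -81st - 27t - 27t^2 - 36s^2 - 12s - 12st - 9s - 3 - 3t    [distributive law]
= -93st - 30t - 27t^2 - 36s^2 - 21s - 3    [combine like terms]

-93st - 30t - 27t^2 - 36s^2 - 21s - 3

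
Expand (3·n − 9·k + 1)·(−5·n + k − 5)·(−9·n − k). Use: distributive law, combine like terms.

(3·n − 9·k + 1)·(−5·n + k − 5)·(−9·n − k)
= (−15·n^2 + 3·k·n − 15·n + 45·k·n − 9·k^2 + 45·k − 5·n + k − 5)·(−9·n − k)    [distributive law]
= (−15·n^2 + 48·k·n − 20·n − 9·k^2 + 46·k − 5)·(−9·n − k)    [combine like terms]
= 135·n^3 + 15·k·n^2 − 432·k·n^2 − 48·k^2·n + 180·n^2 + 20·k·n + 81·k^2·n + 9·k^3 − 414·k·n − 46·k^2 + 45·n + 5·k    [distributive law]
= 135·n^3 − 417·k·n^2 + 33·k^2·n + 180·n^2 − 394·k·n + 9·k^3 − 46·k^2 + 45·n + 5·k    [combine like terms]

135·n^3 − 417·k·n^2 + 33·k^2·n + 180·n^2 − 394·k·n + 9·k^3 − 46·k^2 + 45·n + 5·k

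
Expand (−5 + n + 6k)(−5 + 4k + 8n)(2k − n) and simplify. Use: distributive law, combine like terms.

(−5 + n + 6k)(−5 + 4k + 8n)(2k − n)
= (25 − 20k − 40n − 5n + 4kn + 8n^2 − 30k + 24k^2 + 48kn)(2k − n)    [distributive law]
= (25 − 50k − 45n + 52kn + 8n^2 + 24k^2)(2k − n)    [combine like terms]
= 50k − 25n − 100k^2 + 50kn − 90kn + 45n^2 + 104k^2n − 52kn^2 + 16kn^2 − 8n^3 + 48k^3 − 24k^2n    [distributive law]
= 50k − 25n − 100k^2 − 40kn + 45n^2 + 80k^2n − 36kn^2 − 8n^3 + 48k^3    [combine like terms]

50k − 25n − 100k^2 − 40kn + 45n^2 + 80k^2n − 36kn^2 − 8n^3 + 48k^3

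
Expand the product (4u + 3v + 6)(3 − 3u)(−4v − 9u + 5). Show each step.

−102uv − 6u² − 192u + 129u²v + 108u³ − 36v² − 27v + 36uv² + 90

(4u + 3v + 6)(3 − 3u)(−4v − 9u + 5)
= (12u − 12u² + 9v − 9uv + 18 − 18u)(−4v − 9u + 5)    [distributive law]
= (−6u − 12u² + 9v − 9uv + 18)(−4v − 9u + 5)    [combine like terms]
= 24uv + 54u² − 30u + 48u²v + 108u³ − 60u² − 36v² − 81uv + 45v + 36uv² + 81u²v − 45uv − 72v − 162u + 90    [distributive law]
= −102uv − 6u² − 192u + 129u²v + 108u³ − 36v² − 27v + 36uv² + 90    [combine like terms]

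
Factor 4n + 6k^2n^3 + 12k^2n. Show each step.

2n(2 + 3k^2n^2 + 6k^2)

4n + 6k^2n^3 + 12k^2n
= 2(2n + 3k^2n^3 + 6k^2n)    [factor out 2]
= 2n(2 + 3k^2n^2 + 6k^2)    [factor out n]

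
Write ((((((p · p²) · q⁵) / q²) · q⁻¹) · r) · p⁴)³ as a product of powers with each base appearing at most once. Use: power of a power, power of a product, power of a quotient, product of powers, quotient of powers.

p²¹q⁶r³

((((((p · p²) · q⁵) / q²) · q⁻¹) · r) · p⁴)³
= ((((((p · p²) · q⁵) / q²) · q⁻¹) · r)³) · ((p⁴)³)    [power of a product]
= ((((((p · p²) · q⁵) / q²) · q⁻¹)³) · (r³)) · ((p⁴)³)    [power of a product]
= ((((((p · p²) · q⁵) / q²)³) · ((q⁻¹)³)) · (r³)) · ((p⁴)³)    [power of a product]
= ((((((p · p²) · q⁵)³) / ((q²)³)) · ((q⁻¹)³)) · (r³)) · ((p⁴)³)    [power of a quotient]
= ((((((p · p²)³) · ((q⁵)³)) / ((q²)³)) · ((q⁻¹)³)) · (r³)) · ((p⁴)³)    [power of a product]
= ((((((p³) · ((p²)³)) · ((q⁵)³)) / ((q²)³)) · ((q⁻¹)³)) · (r³)) · ((p⁴)³)    [power of a product]
= (((((p³ · p⁶) · ((q⁵)³)) / ((q²)³)) · ((q⁻¹)³)) · (r³)) · ((p⁴)³)    [power of a power]
= ((((p⁹ · ((q⁵)³)) / ((q²)³)) · ((q⁻¹)³)) · (r³)) · ((p⁴)³)    [product of powers]
= ((((p⁹ · q¹⁵) / ((q²)³)) · ((q⁻¹)³)) · (r³)) · ((p⁴)³)    [power of a power]
= ((((p⁹ · q¹⁵) / q⁶) · ((q⁻¹)³)) · (r³)) · ((p⁴)³)    [power of a power]
= ((((p⁹ · q¹⁵) / q⁶) · q⁻³) · (r³)) · ((p⁴)³)    [power of a power]
= ((((p⁹ · q¹⁵) / q⁶) · q⁻³) · r³) · p¹²    [power of a power]
= p²¹q⁶r³    [quotient of powers; product of powers]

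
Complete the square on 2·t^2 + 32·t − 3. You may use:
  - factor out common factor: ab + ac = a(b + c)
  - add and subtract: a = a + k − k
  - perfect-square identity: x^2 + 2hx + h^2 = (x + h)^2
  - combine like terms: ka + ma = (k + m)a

2(t + 8)^2 − 131

2·t^2 + 32·t − 3
= 2(t^2 + 16·t) − 3    [factor out 2 from the t-terms]
= 2(t^2 + 16·t + 64 − 64) − 3    [add and subtract 64 inside the bracket]
= 2(t + 8)^2 − 128 − 3    [perfect-square identity]
= 2(t + 8)^2 − 131    [combine constants]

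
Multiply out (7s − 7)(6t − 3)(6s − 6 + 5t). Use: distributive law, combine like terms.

252s^2t − 609st + 210st^2 − 126s^2 + 252s + 357t − 210t^2 − 126

(7s − 7)(6t − 3)(6s − 6 + 5t)
= (42st − 21s − 42t + 21)(6s − 6 + 5t)    [distributive law]
= 252s^2t − 252st + 210st^2 − 126s^2 + 126s − 105st − 252st + 252t − 210t^2 + 126s − 126 + 105t    [distributive law]
= 252s^2t − 609st + 210st^2 − 126s^2 + 252s + 357t − 210t^2 − 126    [combine like terms]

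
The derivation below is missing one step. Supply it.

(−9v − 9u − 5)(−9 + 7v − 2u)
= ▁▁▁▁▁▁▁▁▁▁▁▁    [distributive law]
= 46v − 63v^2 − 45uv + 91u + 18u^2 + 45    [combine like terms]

Applying distributive law to the line above:

81v − 63v^2 + 18uv + 81u − 63uv + 18u^2 + 45 − 35v + 10u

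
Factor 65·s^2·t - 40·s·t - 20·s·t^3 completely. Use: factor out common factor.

65·s^2·t - 40·s·t - 20·s·t^3
= 5(13·s^2·t - 8·s·t - 4·s·t^3)    [factor out 5]
= 5·s·t(13·s - 8 - 4·t^2)    [factor out s·t]

5·s·t(13·s - 8 - 4·t^2)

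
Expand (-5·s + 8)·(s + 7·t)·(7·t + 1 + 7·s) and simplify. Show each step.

(-5·s + 8)·(s + 7·t)·(7·t + 1 + 7·s)
= (-5·s^2 - 35·s·t + 8·s + 56·t)·(7·t + 1 + 7·s)    [distributive law]
= -35·s^2·t - 5·s^2 - 35·s^3 - 245·s·t^2 - 35·s·t - 245·s^2·t + 56·s·t + 8·s + 56·s^2 + 392·t^2 + 56·t + 392·s·t    [distributive law]
= -280·s^2·t + 51·s^2 - 35·s^3 - 245·s·t^2 + 413·s·t + 8·s + 392·t^2 + 56·t    [combine like terms]

-280·s^2·t + 51·s^2 - 35·s^3 - 245·s·t^2 + 413·s·t + 8·s + 392·t^2 + 56·t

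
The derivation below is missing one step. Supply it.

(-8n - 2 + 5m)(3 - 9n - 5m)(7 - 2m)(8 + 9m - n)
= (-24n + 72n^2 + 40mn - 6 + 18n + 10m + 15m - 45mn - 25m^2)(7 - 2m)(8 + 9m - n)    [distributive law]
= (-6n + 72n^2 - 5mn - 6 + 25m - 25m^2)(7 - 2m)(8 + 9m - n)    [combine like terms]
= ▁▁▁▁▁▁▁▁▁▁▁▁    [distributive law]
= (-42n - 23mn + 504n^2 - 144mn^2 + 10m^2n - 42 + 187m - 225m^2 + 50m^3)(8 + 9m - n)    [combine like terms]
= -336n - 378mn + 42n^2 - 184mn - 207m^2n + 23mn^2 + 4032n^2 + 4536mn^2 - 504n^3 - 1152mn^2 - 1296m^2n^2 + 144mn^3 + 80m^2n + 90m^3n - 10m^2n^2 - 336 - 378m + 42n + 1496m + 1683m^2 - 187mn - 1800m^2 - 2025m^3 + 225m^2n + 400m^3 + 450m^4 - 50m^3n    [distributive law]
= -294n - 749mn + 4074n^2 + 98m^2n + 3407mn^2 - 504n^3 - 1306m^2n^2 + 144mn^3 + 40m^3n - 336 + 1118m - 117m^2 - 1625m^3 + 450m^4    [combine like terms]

Applying distributive law to the line above:

(-42n + 12mn + 504n^2 - 144mn^2 - 35mn + 10m^2n - 42 + 12m + 175m - 50m^2 - 175m^2 + 50m^3)(8 + 9m - n)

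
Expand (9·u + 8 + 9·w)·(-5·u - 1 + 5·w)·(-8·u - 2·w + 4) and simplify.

360·u^3 + 90·u^2·w + 212·u^2 - 150·u·w - 132·u + 140·w - 32 + 118·w^2 - 360·u·w^2 - 90·w^3

(9·u + 8 + 9·w)·(-5·u - 1 + 5·w)·(-8·u - 2·w + 4)
= (-45·u^2 - 9·u + 45·u·w - 40·u - 8 + 40·w - 45·u·w - 9·w + 45·w^2)·(-8·u - 2·w + 4)    [distributive law]
= (-45·u^2 - 49·u - 8 + 31·w + 45·w^2)·(-8·u - 2·w + 4)    [combine like terms]
= 360·u^3 + 90·u^2·w - 180·u^2 + 392·u^2 + 98·u·w - 196·u + 64·u + 16·w - 32 - 248·u·w - 62·w^2 + 124·w - 360·u·w^2 - 90·w^3 + 180·w^2    [distributive law]
= 360·u^3 + 90·u^2·w + 212·u^2 - 150·u·w - 132·u + 140·w - 32 + 118·w^2 - 360·u·w^2 - 90·w^3    [combine like terms]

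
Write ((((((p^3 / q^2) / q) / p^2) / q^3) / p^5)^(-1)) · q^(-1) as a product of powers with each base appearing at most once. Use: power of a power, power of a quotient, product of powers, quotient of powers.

((((((p^3 / q^2) / q) / p^2) / q^3) / p^5)^(-1)) · q^(-1)
= ((((((p^3 / q^2) / q) / p^2) / q^3)^(-1)) / ((p^5)^(-1))) · q^(-1)    [power of a quotient]
= ((((((p^3 / q^2) / q) / p^2)^(-1)) / ((q^3)^(-1))) / ((p^5)^(-1))) · q^(-1)    [power of a quotient]
= ((((((p^3 / q^2) / q)^(-1)) / ((p^2)^(-1))) / ((q^3)^(-1))) / ((p^5)^(-1))) · q^(-1)    [power of a quotient]
= ((((((p^3 / q^2)^(-1)) / (q^(-1))) / ((p^2)^(-1))) / ((q^3)^(-1))) / ((p^5)^(-1))) · q^(-1)    [power of a quotient]
= (((((((p^3)^(-1)) / ((q^2)^(-1))) / (q^(-1))) / ((p^2)^(-1))) / ((q^3)^(-1))) / ((p^5)^(-1))) · q^(-1)    [power of a quotient]
= (((((p^(-3) / ((q^2)^(-1))) / (q^(-1))) / ((p^2)^(-1))) / ((q^3)^(-1))) / ((p^5)^(-1))) · q^(-1)    [power of a power]
= (((((p^(-3) / q^(-2)) / (q^(-1))) / ((p^2)^(-1))) / ((q^3)^(-1))) / ((p^5)^(-1))) · q^(-1)    [power of a power]
= (((((p^(-3) / q^(-2)) / q^(-1)) / p^(-2)) / ((q^3)^(-1))) / ((p^5)^(-1))) · q^(-1)    [power of a power]
= (((((p^(-3) / q^(-2)) / q^(-1)) / p^(-2)) / q^(-3)) / ((p^5)^(-1))) · q^(-1)    [power of a power]
= (((((p^(-3) / q^(-2)) / q^(-1)) / p^(-2)) / q^(-3)) / p^(-5)) · q^(-1)    [power of a power]
= p^4·q^5    [quotient of powers; product of powers]

p^4·q^5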